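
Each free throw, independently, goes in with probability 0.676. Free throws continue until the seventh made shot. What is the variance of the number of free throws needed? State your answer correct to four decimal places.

Y = total free throws until the seventh success; negative binomial with r=7, p=0.676.
Var(Y) = r(1−p)/p² = 7·0.324 / 0.676² = 4.963062

4.9631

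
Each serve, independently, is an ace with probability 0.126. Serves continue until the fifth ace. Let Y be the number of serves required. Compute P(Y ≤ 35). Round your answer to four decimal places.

0.4559

Finishing within 35 serves ⇔ at least 5 successes in the first 35. With X ~ Binomial(35, 0.126), P(Y ≤ 35) = 1 − P(X ≤ 4).
  k=0: C(35,0)·0.126^0·0.874^35 = 0.008972
  k=1: C(35,1)·0.126^1·0.874^34 = 0.045272
  k=2: C(35,2)·0.126^2·0.874^33 = 0.110952
  k=3: C(35,3)·0.126^3·0.874^32 = 0.175949
  k=4: C(35,4)·0.126^4·0.874^31 = 0.202925
1 − 0.544070 = 0.455930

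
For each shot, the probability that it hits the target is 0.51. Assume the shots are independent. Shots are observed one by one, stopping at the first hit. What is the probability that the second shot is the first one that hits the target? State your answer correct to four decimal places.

Geometric (trials to first success), p = 0.51.
P(Y = 2) = (1−p)^1 · p = 0.49 · 0.51 = 0.249900

0.2499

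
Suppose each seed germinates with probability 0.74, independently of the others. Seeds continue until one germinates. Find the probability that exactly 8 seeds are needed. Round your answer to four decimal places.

0.0001

Geometric (trials to first success), p = 0.74.
P(Y = 8) = (1−p)^7 · p = 8.0318e-05 · 0.74 = 0.000059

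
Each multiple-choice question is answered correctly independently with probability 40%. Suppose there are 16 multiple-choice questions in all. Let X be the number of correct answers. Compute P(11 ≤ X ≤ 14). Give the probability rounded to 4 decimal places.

0.0191

X ~ Binomial(16, 0.40); P(11 ≤ X ≤ 14) = Σ C(16,k) p^k (1−p)^(16−k) over k:
  k=11: C(16,11)·0.40^11·0.60^5 = 0.014246
  k=12: C(16,12)·0.40^12·0.60^4 = 0.003957
  k=13: C(16,13)·0.40^13·0.60^3 = 0.000812
  k=14: C(16,14)·0.40^14·0.60^2 = 0.000116
Total = 0.019131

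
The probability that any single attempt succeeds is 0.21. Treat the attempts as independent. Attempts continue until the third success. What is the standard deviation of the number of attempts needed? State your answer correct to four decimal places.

Y = total attempts until the third success; negative binomial with r=3, p=0.21.
SD(Y) = √[r(1−p)/p²] = √(53.741497) = 7.330859

7.3309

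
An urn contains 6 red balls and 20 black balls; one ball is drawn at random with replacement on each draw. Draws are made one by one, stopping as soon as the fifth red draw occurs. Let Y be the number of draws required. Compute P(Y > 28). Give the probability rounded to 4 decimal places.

0.1920

Needing more than 28 draws ⇔ fewer than 5 successes in the first 28. With X ~ Binomial(28, 0.230769), P(Y > 28) = P(X ≤ 4).
  k=0: C(28,0)·0.230769^0·0.769231^28 = 0.000645
  k=1: C(28,1)·0.230769^1·0.769231^27 = 0.005418
  k=2: C(28,2)·0.230769^2·0.769231^26 = 0.021944
  k=3: C(28,3)·0.230769^3·0.769231^25 = 0.057055
  k=4: C(28,4)·0.230769^4·0.769231^24 = 0.106978
P(X ≤ 4) = 0.192041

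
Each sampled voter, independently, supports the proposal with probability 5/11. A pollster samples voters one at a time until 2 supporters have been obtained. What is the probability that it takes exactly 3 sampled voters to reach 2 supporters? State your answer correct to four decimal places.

0.2254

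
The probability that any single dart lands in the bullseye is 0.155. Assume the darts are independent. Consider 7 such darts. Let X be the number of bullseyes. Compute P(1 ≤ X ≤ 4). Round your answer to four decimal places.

X ~ Binomial(7, 0.155); P(1 ≤ X ≤ 4) = Σ C(7,k) p^k (1−p)^(7−k) over k:
  k=1: C(7,1)·0.155^1·0.845^6 = 0.394975
  k=2: C(7,2)·0.155^2·0.845^5 = 0.217353
  k=3: C(7,3)·0.155^3·0.845^4 = 0.066449
  k=4: C(7,4)·0.155^4·0.845^3 = 0.012189
Total = 0.690967

0.6910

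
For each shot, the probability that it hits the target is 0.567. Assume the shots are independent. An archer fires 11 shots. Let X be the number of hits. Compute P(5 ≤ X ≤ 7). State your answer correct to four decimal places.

0.6306

X ~ Binomial(11, 0.567); P(5 ≤ X ≤ 7) = Σ C(11,k) p^k (1−p)^(11−k) over k:
  k=5: C(11,5)·0.567^5·0.433^6 = 0.178437
  k=6: C(11,6)·0.567^6·0.433^5 = 0.233658
  k=7: C(11,7)·0.567^7·0.433^4 = 0.218548
Total = 0.630642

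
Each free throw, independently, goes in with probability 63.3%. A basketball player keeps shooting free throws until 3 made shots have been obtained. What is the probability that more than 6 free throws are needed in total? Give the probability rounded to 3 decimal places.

Needing more than 6 free throws ⇔ fewer than 3 successes in the first 6. With X ~ Binomial(6, 0.633), P(Y > 6) = P(X ≤ 2).
  k=0: C(6,0)·0.633^0·0.367^6 = 0.00244
  k=1: C(6,1)·0.633^1·0.367^5 = 0.02529
  k=2: C(6,2)·0.633^2·0.367^4 = 0.10903
P(X ≤ 2) = 0.13676

0.137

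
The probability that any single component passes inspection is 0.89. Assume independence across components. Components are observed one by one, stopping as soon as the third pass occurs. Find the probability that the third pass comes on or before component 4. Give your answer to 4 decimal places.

Finishing within 4 components ⇔ at least 3 successes in the first 4. With X ~ Binomial(4, 0.89), P(Y ≤ 4) = 1 − P(X ≤ 2).
  k=0: C(4,0)·0.89^0·0.11^4 = 0.000146
  k=1: C(4,1)·0.89^1·0.11^3 = 0.004738
  k=2: C(4,2)·0.89^2·0.11^2 = 0.057506
1 − 0.062391 = 0.937609

0.9376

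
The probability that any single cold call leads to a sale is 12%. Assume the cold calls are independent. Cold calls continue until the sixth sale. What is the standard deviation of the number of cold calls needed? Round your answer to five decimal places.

Y = total cold calls until the sixth success; negative binomial with r=6, p=0.12.
SD(Y) = √[r(1−p)/p²] = √(366.6666667) = 19.1485422

19.14854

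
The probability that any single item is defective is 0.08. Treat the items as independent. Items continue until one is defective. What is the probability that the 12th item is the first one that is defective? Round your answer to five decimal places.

Geometric (trials to first success), p = 0.08.
P(Y = 12) = (1−p)^11 · p = 0.39964 · 0.08 = 0.0319710

0.03197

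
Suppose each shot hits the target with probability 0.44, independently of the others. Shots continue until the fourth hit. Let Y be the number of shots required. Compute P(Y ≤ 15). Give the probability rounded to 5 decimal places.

Finishing within 15 shots ⇔ at least 4 successes in the first 15. With X ~ Binomial(15, 0.44), P(Y ≤ 15) = 1 − P(X ≤ 3).
  k=0: C(15,0)·0.44^0·0.56^15 = 0.0001670
  k=1: C(15,1)·0.44^1·0.56^14 = 0.0019687
  k=2: C(15,2)·0.44^2·0.56^13 = 0.0108278
  k=3: C(15,3)·0.44^3·0.56^12 = 0.0368660
1 − 0.0498295 = 0.9501705

0.95017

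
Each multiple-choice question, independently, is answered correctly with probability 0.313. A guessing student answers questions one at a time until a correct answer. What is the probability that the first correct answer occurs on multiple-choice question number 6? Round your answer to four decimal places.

Geometric (trials to first success), p = 0.313.
P(Y = 6) = (1−p)^5 · p = 0.15303 · 0.313 = 0.047899

0.0479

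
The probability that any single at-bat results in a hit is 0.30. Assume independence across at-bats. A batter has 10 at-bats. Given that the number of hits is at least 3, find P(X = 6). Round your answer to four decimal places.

0.0596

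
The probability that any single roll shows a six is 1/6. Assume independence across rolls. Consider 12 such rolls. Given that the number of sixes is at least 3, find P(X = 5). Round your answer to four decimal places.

X ~ Binomial(12, 0.166667). Want P(X=5 | X≥3) = P(X=5) / P(X≥3).
P(X=5) = C(12,5)·0.166667^5·0.833333^7 = 0.028425
P(X≥3) = 1 − 0.112157 − 0.269176 − 0.296094 = 0.322574
Ratio = 0.028425 / 0.322574 = 0.088119

0.0881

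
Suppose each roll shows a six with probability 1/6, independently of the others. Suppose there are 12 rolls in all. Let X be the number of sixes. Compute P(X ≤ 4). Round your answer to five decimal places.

0.96365

X ~ Binomial(12, 0.166667); P(X ≤ 4) = Σ C(12,k) p^k (1−p)^(12−k) over k:
  k=0: C(12,0)·0.166667^0·0.833333^12 = 0.1121567
  k=1: C(12,1)·0.166667^1·0.833333^11 = 0.2691760
  k=2: C(12,2)·0.166667^2·0.833333^10 = 0.2960936
  k=3: C(12,3)·0.166667^3·0.833333^9 = 0.1973957
  k=4: C(12,4)·0.166667^4·0.833333^8 = 0.0888281
Total = 0.9636500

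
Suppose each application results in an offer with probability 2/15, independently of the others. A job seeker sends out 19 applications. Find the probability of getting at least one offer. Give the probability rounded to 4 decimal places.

P(at least one) = 1 − P(none) = 1 − (1 − 0.133333)^19
= 1 − 0.065946 = 0.934054

0.9341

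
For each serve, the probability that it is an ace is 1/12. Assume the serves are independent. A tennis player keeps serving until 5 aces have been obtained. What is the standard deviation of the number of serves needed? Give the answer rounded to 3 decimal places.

25.690

Y = total serves until the fifth success; negative binomial with r=5, p=0.083333.
SD(Y) = √[r(1−p)/p²] = √(660.00000) = 25.69047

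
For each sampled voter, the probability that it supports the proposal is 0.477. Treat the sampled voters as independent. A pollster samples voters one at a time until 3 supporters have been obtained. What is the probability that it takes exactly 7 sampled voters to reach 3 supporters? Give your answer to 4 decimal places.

Y = trial on which the third success occurs; negative binomial, r=3, p=0.477.
P(Y=7) = C(6,2) · p^3 · (1−p)^4
= 15 · 0.10853 · 0.074818 = 0.121802

0.1218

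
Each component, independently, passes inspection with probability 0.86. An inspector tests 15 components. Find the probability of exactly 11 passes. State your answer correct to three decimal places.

0.100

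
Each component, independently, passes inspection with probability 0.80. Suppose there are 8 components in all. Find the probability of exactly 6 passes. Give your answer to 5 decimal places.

X ~ Binomial(n=8, p=0.80).
P(X=6) = C(8,6) · p^6 · (1−p)^2
= 28 · 0.26214 · 0.04 = 0.2936013

0.29360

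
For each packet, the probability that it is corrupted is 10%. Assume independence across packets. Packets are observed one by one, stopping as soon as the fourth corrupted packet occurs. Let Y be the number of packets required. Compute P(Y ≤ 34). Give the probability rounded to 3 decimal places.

Finishing within 34 packets ⇔ at least 4 successes in the first 34. With X ~ Binomial(34, 0.10), P(Y ≤ 34) = 1 − P(X ≤ 3).
  k=0: C(34,0)·0.10^0·0.90^34 = 0.02781
  k=1: C(34,1)·0.10^1·0.90^33 = 0.10507
  k=2: C(34,2)·0.10^2·0.90^32 = 0.19263
  k=3: C(34,3)·0.10^3·0.90^31 = 0.22830
1 − 0.55382 = 0.44618

0.446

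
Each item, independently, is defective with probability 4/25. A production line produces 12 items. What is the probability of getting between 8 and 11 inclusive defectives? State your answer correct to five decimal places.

X ~ Binomial(12, 0.16); P(8 ≤ X ≤ 11) = Σ C(12,k) p^k (1−p)^(12−k) over k:
  k=8: C(12,8)·0.16^8·0.84^4 = 0.0001058
  k=9: C(12,9)·0.16^9·0.84^3 = 0.0000090
  k=10: C(12,10)·0.16^10·0.84^2 = 0.0000005
  k=11: C(12,11)·0.16^11·0.84^1 = 0.0000000
Total = 0.0001153

0.00012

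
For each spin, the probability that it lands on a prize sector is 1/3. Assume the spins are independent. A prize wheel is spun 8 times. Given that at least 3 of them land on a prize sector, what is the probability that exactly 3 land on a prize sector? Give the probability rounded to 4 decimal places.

X ~ Binomial(8, 0.333333). Want P(X=3 | X≥3) = P(X=3) / P(X≥3).
P(X=3) = C(8,3)·0.333333^3·0.666667^5 = 0.273129
P(X≥3) = 1 − 0.039018 − 0.156074 − 0.273129 = 0.531779
Ratio = 0.273129 / 0.531779 = 0.513614

0.5136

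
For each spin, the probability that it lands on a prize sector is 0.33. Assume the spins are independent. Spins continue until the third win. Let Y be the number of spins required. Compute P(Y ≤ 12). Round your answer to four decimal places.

0.8124

Finishing within 12 spins ⇔ at least 3 successes in the first 12. With X ~ Binomial(12, 0.33), P(Y ≤ 12) = 1 − P(X ≤ 2).
  k=0: C(12,0)·0.33^0·0.67^12 = 0.008183
  k=1: C(12,1)·0.33^1·0.67^11 = 0.048364
  k=2: C(12,2)·0.33^2·0.67^10 = 0.131015
1 − 0.187561 = 0.812439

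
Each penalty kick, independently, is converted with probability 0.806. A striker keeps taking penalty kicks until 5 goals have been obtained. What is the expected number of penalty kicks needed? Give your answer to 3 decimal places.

Y = total penalty kicks until the fifth success; negative binomial with r=5, p=0.806.
E[Y] = r / p = 5 / 0.806 = 6.20347

6.203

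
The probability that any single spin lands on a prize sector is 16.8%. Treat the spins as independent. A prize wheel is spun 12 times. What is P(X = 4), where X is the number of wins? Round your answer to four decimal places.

0.0905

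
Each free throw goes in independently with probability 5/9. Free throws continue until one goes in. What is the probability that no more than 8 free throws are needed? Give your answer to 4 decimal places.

0.9985

Y = number of free throws to the first success; geometric, p = 0.555556.
P(Y ≤ 8) = 1 − (1−p)^8 = 1 − 0.001522 = 0.998478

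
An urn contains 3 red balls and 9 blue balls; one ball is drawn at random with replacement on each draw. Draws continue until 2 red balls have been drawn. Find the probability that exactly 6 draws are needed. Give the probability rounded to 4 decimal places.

Y = trial on which the second success occurs; negative binomial, r=2, p=0.25.
P(Y=6) = C(5,1) · p^2 · (1−p)^4
= 5 · 0.0625 · 0.31641 = 0.098877

0.0989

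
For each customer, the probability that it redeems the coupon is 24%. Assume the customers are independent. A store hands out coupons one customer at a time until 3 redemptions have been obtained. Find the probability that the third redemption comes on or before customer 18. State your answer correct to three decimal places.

0.843

Finishing within 18 customers ⇔ at least 3 successes in the first 18. With X ~ Binomial(18, 0.24), P(Y ≤ 18) = 1 − P(X ≤ 2).
  k=0: C(18,0)·0.24^0·0.76^18 = 0.00716
  k=1: C(18,1)·0.24^1·0.76^17 = 0.04067
  k=2: C(18,2)·0.24^2·0.76^16 = 0.10918
1 − 0.15701 = 0.84299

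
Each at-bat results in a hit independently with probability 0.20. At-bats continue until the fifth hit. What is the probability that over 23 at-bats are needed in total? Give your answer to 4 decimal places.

0.5007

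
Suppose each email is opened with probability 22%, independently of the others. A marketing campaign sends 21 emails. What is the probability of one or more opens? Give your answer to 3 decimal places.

P(at least one) = 1 − P(none) = 1 − (1 − 0.22)^21
= 1 − 0.00542 = 0.99458

0.995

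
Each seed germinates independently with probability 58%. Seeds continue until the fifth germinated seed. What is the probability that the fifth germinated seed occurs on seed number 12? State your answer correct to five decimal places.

0.04993

Y = trial on which the fifth success occurs; negative binomial, r=5, p=0.58.
P(Y=12) = C(11,4) · p^5 · (1−p)^7
= 330 · 0.065636 · 0.0023054 = 0.0499343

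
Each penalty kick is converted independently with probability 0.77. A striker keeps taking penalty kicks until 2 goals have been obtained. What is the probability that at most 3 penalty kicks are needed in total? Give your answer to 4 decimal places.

Finishing within 3 penalty kicks ⇔ at least 2 successes in the first 3. With X ~ Binomial(3, 0.77), P(Y ≤ 3) = 1 − P(X ≤ 1).
  k=0: C(3,0)·0.77^0·0.23^3 = 0.012167
  k=1: C(3,1)·0.77^1·0.23^2 = 0.122199
1 − 0.134366 = 0.865634

0.8656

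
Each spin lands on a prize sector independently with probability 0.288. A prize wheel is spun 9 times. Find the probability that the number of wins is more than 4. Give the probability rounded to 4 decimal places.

0.0848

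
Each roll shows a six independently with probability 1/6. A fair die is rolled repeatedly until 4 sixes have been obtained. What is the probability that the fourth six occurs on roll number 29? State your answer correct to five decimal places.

Y = trial on which the fourth success occurs; negative binomial, r=4, p=0.166667.
P(Y=29) = C(28,3) · p^4 · (1−p)^25
= 3276 · 0.0007716 · 0.010483 = 0.0264977

0.02650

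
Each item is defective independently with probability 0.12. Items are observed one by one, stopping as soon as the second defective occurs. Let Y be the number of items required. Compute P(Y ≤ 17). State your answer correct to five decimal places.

Finishing within 17 items ⇔ at least 2 successes in the first 17. With X ~ Binomial(17, 0.12), P(Y ≤ 17) = 1 − P(X ≤ 1).
  k=0: C(17,0)·0.12^0·0.88^17 = 0.1138166
  k=1: C(17,1)·0.12^1·0.88^16 = 0.2638475
1 − 0.3776640 = 0.6223360

0.62234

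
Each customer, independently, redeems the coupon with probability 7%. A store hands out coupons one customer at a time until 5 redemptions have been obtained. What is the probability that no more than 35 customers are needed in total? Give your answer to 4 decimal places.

0.0948

Finishing within 35 customers ⇔ at least 5 successes in the first 35. With X ~ Binomial(35, 0.07), P(Y ≤ 35) = 1 − P(X ≤ 4).
  k=0: C(35,0)·0.07^0·0.93^35 = 0.078868
  k=1: C(35,1)·0.07^1·0.93^34 = 0.207772
  k=2: C(35,2)·0.07^2·0.93^33 = 0.265858
  k=3: C(35,3)·0.07^3·0.93^32 = 0.220119
  k=4: C(35,4)·0.07^4·0.93^31 = 0.132545
1 − 0.905163 = 0.094837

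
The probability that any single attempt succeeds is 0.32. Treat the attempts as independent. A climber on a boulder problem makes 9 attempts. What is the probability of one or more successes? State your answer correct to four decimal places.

P(at least one) = 1 − P(none) = 1 − (1 − 0.32)^9
= 1 − 0.031087 = 0.968913

0.9689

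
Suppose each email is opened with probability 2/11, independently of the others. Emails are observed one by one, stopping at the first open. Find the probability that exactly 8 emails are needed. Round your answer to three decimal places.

0.045

Geometric (trials to first success), p = 0.181818.
P(Y = 8) = (1−p)^7 · p = 0.24544 · 0.181818 = 0.04463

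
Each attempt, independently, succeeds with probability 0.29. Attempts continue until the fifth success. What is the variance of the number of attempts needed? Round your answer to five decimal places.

Y = total attempts until the fifth success; negative binomial with r=5, p=0.29.
Var(Y) = r(1−p)/p² = 5·0.71 / 0.29² = 42.2116528

42.21165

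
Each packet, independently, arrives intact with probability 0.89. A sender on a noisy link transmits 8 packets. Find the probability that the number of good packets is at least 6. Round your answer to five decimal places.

0.95127

X ~ Binomial(8, 0.89); P(X ≥ 6) = Σ C(8,k) p^k (1−p)^(8−k) over k:
  k=6: C(8,6)·0.89^6·0.11^2 = 0.1683773
  k=7: C(8,7)·0.89^7·0.11^1 = 0.3892357
  k=8: C(8,8)·0.89^8·0.11^0 = 0.3936589
Total = 0.9512719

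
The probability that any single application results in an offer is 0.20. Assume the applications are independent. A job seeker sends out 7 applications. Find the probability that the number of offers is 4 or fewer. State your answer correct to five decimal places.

0.99533

X ~ Binomial(7, 0.20); P(X ≤ 4) = Σ C(7,k) p^k (1−p)^(7−k) over k:
  k=0: C(7,0)·0.20^0·0.80^7 = 0.2097152
  k=1: C(7,1)·0.20^1·0.80^6 = 0.3670016
  k=2: C(7,2)·0.20^2·0.80^5 = 0.2752512
  k=3: C(7,3)·0.20^3·0.80^4 = 0.1146880
  k=4: C(7,4)·0.20^4·0.80^3 = 0.0286720
Total = 0.9953280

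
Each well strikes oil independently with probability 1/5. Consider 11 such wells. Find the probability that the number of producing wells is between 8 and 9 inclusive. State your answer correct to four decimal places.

X ~ Binomial(11, 0.20); P(8 ≤ X ≤ 9) = Σ C(11,k) p^k (1−p)^(11−k) over k:
  k=8: C(11,8)·0.20^8·0.80^3 = 0.000216
  k=9: C(11,9)·0.20^9·0.80^2 = 0.000018
Total = 0.000234

0.0002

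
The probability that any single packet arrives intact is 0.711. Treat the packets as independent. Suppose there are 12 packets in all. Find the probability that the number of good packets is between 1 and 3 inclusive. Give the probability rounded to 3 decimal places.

0.001

X ~ Binomial(12, 0.711); P(1 ≤ X ≤ 3) = Σ C(12,k) p^k (1−p)^(12−k) over k:
  k=1: C(12,1)·0.711^1·0.289^11 = 0.00001
  k=2: C(12,2)·0.711^2·0.289^10 = 0.00014
  k=3: C(12,3)·0.711^3·0.289^9 = 0.00111
Total = 0.00126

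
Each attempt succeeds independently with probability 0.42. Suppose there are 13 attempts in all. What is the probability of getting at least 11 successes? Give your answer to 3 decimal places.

0.002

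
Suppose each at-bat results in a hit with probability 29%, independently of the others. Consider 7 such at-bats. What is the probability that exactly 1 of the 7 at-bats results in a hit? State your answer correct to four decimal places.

0.2600

X ~ Binomial(n=7, p=0.29).
P(X=1) = C(7,1) · p^1 · (1−p)^6
= 7 · 0.29 · 0.1281 = 0.260044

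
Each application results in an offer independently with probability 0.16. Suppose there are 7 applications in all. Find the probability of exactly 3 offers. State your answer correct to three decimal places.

X ~ Binomial(n=7, p=0.16).
P(X=3) = C(7,3) · p^3 · (1−p)^4
= 35 · 0.004096 · 0.49787 = 0.07137

0.071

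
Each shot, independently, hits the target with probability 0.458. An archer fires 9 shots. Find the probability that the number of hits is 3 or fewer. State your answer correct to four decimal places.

0.3431

X ~ Binomial(9, 0.458); P(X ≤ 3) = Σ C(9,k) p^k (1−p)^(9−k) over k:
  k=0: C(9,0)·0.458^0·0.542^9 = 0.004036
  k=1: C(9,1)·0.458^1·0.542^8 = 0.030697
  k=2: C(9,2)·0.458^2·0.542^7 = 0.103760
  k=3: C(9,3)·0.458^3·0.542^6 = 0.204584
Total = 0.343077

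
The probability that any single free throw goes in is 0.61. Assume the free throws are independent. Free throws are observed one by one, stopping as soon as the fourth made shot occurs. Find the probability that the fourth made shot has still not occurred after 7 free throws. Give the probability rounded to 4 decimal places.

0.2707

Needing more than 7 free throws ⇔ fewer than 4 successes in the first 7. With X ~ Binomial(7, 0.61), P(Y > 7) = P(X ≤ 3).
  k=0: C(7,0)·0.61^0·0.39^7 = 0.001372
  k=1: C(7,1)·0.61^1·0.39^6 = 0.015025
  k=2: C(7,2)·0.61^2·0.39^5 = 0.070502
  k=3: C(7,3)·0.61^3·0.39^4 = 0.183788
P(X ≤ 3) = 0.270687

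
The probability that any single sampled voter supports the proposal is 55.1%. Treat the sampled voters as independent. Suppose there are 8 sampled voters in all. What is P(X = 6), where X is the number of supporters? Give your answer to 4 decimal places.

X ~ Binomial(n=8, p=0.551).
P(X=6) = C(8,6) · p^6 · (1−p)^2
= 28 · 0.027984 · 0.2016 = 0.157965

0.1580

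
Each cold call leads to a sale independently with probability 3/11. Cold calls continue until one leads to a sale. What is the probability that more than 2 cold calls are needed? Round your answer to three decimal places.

0.529

Y = number of cold calls to the first success; geometric, p = 0.272727.
P(Y > 2) = P(first 2 all fail) = (1−p)^2 = 0.52893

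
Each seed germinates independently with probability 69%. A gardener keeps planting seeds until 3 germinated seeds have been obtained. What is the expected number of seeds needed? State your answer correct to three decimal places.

Y = total seeds until the third success; negative binomial with r=3, p=0.69.
E[Y] = r / p = 3 / 0.69 = 4.34783

4.348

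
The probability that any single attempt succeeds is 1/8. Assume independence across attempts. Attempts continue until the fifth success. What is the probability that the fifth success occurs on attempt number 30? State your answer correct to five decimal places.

0.02573

Y = trial on which the fifth success occurs; negative binomial, r=5, p=0.125.
P(Y=30) = C(29,4) · p^5 · (1−p)^25
= 23751 · 3.0518e-05 · 0.035498 = 0.0257296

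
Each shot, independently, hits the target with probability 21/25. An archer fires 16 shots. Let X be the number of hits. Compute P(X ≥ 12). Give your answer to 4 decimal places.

0.9012

X ~ Binomial(16, 0.84); P(X ≥ 12) = Σ C(16,k) p^k (1−p)^(16−k) over k:
  k=12: C(16,12)·0.84^12·0.16^4 = 0.147198
  k=13: C(16,13)·0.84^13·0.16^3 = 0.237782
  k=14: C(16,14)·0.84^14·0.16^2 = 0.267505
  k=15: C(16,15)·0.84^15·0.16^1 = 0.187253
  k=16: C(16,16)·0.84^16·0.16^0 = 0.061442
Total = 0.901180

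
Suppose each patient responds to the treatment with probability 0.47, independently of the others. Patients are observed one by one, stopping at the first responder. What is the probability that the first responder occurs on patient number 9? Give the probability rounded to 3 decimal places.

0.003

Geometric (trials to first success), p = 0.47.
P(Y = 9) = (1−p)^8 · p = 0.006226 · 0.47 = 0.00293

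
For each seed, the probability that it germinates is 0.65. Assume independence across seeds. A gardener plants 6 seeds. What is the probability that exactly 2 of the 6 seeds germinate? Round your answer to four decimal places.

X ~ Binomial(n=6, p=0.65).
P(X=2) = C(6,2) · p^2 · (1−p)^4
= 15 · 0.4225 · 0.015006 = 0.095102

0.0951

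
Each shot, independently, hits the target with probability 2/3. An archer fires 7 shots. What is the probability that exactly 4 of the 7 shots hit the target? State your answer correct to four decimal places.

0.2561

X ~ Binomial(n=7, p=0.666667).
P(X=4) = C(7,4) · p^4 · (1−p)^3
= 35 · 0.19753 · 0.037037 = 0.256059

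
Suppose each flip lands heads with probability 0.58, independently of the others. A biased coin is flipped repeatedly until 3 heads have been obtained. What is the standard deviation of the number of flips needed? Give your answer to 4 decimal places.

1.9353

Y = total flips until the third success; negative binomial with r=3, p=0.58.
SD(Y) = √[r(1−p)/p²] = √(3.745541) = 1.935340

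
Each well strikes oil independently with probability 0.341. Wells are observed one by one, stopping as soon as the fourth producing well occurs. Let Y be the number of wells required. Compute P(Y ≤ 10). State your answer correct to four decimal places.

0.4617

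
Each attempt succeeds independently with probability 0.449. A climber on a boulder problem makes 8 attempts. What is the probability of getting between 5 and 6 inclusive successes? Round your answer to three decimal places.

X ~ Binomial(8, 0.449); P(5 ≤ X ≤ 6) = Σ C(8,k) p^k (1−p)^(8−k) over k:
  k=5: C(8,5)·0.449^5·0.551^3 = 0.17095
  k=6: C(8,6)·0.449^6·0.551^2 = 0.06965
Total = 0.24061

0.241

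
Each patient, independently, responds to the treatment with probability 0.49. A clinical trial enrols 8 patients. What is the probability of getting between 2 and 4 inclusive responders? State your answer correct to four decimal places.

0.6186

X ~ Binomial(8, 0.49); P(2 ≤ X ≤ 4) = Σ C(8,k) p^k (1−p)^(8−k) over k:
  k=2: C(8,2)·0.49^2·0.51^6 = 0.118296
  k=3: C(8,3)·0.49^3·0.51^5 = 0.227315
  k=4: C(8,4)·0.49^4·0.51^4 = 0.273000
Total = 0.618611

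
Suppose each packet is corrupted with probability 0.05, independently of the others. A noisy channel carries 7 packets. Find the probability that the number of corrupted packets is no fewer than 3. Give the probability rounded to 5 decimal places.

X ~ Binomial(7, 0.05); P(X ≥ 3) = Σ C(7,k) p^k (1−p)^(7−k) over k:
  k=3: C(7,3)·0.05^3·0.95^4 = 0.0035635
  k=4: C(7,4)·0.05^4·0.95^3 = 0.0001876
  k=5: C(7,5)·0.05^5·0.95^2 = 0.0000059
  k=6: C(7,6)·0.05^6·0.95^1 = 0.0000001
  k=7: C(7,7)·0.05^7·0.95^0 = 0.0000000
Total = 0.0037570

0.00376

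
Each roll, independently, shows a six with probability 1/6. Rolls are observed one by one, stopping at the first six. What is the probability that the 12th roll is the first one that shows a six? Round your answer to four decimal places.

Geometric (trials to first success), p = 0.166667.
P(Y = 12) = (1−p)^11 · p = 0.13459 · 0.166667 = 0.022431

0.0224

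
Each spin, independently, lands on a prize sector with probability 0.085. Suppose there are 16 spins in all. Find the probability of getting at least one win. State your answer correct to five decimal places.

P(at least one) = 1 − P(none) = 1 − (1 − 0.085)^16
= 1 − 0.2414001 = 0.7585999

0.75860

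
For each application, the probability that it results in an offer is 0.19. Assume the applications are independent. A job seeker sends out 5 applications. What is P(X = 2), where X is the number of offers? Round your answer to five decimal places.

X ~ Binomial(n=5, p=0.19).
P(X=2) = C(5,2) · p^2 · (1−p)^3
= 10 · 0.0361 · 0.53144 = 0.1918502

0.19185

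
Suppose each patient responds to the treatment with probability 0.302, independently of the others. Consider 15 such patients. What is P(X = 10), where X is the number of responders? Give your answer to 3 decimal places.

0.003

X ~ Binomial(n=15, p=0.302).
P(X=10) = C(15,10) · p^10 · (1−p)^5
= 3003 · 6.3106e-06 · 0.16568 = 0.00314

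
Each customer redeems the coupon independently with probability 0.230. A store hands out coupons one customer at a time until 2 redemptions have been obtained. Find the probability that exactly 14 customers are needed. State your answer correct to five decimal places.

0.02987

Y = trial on which the second success occurs; negative binomial, r=2, p=0.23.
P(Y=14) = C(13,1) · p^2 · (1−p)^12
= 13 · 0.0529 · 0.04344 = 0.0298736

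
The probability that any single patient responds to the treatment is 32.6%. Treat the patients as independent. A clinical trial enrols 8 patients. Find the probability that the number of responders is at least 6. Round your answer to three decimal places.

X ~ Binomial(8, 0.326); P(X ≥ 6) = Σ C(8,k) p^k (1−p)^(8−k) over k:
  k=6: C(8,6)·0.326^6·0.674^2 = 0.01527
  k=7: C(8,7)·0.326^7·0.674^1 = 0.00211
  k=8: C(8,8)·0.326^8·0.674^0 = 0.00013
Total = 0.01751

0.018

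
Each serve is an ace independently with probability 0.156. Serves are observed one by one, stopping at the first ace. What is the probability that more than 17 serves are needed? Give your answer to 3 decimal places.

0.056

Y = number of serves to the first success; geometric, p = 0.156.
P(Y > 17) = P(first 17 all fail) = (1−p)^17 = 0.05595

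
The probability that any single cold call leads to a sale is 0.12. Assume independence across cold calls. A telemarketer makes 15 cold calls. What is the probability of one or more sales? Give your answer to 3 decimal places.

0.853

P(at least one) = 1 − P(none) = 1 − (1 − 0.12)^15
= 1 − 0.14697 = 0.85303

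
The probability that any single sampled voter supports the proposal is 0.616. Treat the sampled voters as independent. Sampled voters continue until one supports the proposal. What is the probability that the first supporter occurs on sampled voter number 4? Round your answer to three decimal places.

0.035

Geometric (trials to first success), p = 0.616.
P(Y = 4) = (1−p)^3 · p = 0.056623 · 0.616 = 0.03488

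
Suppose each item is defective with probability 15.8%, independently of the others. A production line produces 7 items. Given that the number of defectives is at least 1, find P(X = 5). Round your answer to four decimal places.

X ~ Binomial(7, 0.158). Want P(X=5 | X≥1) = P(X=5) / P(X≥1).
P(X=5) = C(7,5)·0.158^5·0.842^2 = 0.001466
P(X≥1) = 1 − 0.300044 = 0.699956
Ratio = 0.001466 / 0.699956 = 0.002094

0.0021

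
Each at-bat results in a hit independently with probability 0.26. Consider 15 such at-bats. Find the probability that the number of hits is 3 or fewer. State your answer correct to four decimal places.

X ~ Binomial(15, 0.26); P(X ≤ 3) = Σ C(15,k) p^k (1−p)^(15−k) over k:
  k=0: C(15,0)·0.26^0·0.74^15 = 0.010926
  k=1: C(15,1)·0.26^1·0.74^14 = 0.057585
  k=2: C(15,2)·0.26^2·0.74^13 = 0.141628
  k=3: C(15,3)·0.26^3·0.74^12 = 0.215631
Total = 0.425770

0.4258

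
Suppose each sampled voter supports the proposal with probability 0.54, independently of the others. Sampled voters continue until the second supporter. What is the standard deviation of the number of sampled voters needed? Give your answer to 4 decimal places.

1.7762

Y = total sampled voters until the second success; negative binomial with r=2, p=0.54.
SD(Y) = √[r(1−p)/p²] = √(3.155007) = 1.776234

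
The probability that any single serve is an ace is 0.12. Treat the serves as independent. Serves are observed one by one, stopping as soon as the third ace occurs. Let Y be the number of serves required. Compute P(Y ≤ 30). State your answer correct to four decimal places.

Finishing within 30 serves ⇔ at least 3 successes in the first 30. With X ~ Binomial(30, 0.12), P(Y ≤ 30) = 1 − P(X ≤ 2).
  k=0: C(30,0)·0.12^0·0.88^30 = 0.021601
  k=1: C(30,1)·0.12^1·0.88^29 = 0.088369
  k=2: C(30,2)·0.12^2·0.88^28 = 0.174730
1 − 0.284700 = 0.715300

0.7153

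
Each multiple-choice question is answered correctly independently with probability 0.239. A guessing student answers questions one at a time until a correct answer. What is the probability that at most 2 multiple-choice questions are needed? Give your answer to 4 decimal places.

Y = number of multiple-choice questions to the first success; geometric, p = 0.239.
P(Y ≤ 2) = 1 − (1−p)^2 = 1 − 0.579121 = 0.420879

0.4209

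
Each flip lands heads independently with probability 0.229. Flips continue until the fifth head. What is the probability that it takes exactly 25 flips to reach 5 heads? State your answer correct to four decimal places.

0.0369

Y = trial on which the fifth success occurs; negative binomial, r=5, p=0.229.
P(Y=25) = C(24,4) · p^5 · (1−p)^20
= 10626 · 0.00062976 · 0.0055092 = 0.036867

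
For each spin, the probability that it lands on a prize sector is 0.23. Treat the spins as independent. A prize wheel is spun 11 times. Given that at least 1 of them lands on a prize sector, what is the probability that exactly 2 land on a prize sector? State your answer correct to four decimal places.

0.2934

X ~ Binomial(11, 0.23). Want P(X=2 | X≥1) = P(X=2) / P(X≥1).
P(X=2) = C(11,2)·0.23^2·0.77^9 = 0.276844
P(X≥1) = 1 − 0.056415 = 0.943585
Ratio = 0.276844 / 0.943585 = 0.293396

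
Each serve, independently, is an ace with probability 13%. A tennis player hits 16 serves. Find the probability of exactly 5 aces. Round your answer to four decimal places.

0.0351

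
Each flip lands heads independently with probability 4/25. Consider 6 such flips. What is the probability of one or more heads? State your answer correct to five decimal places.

P(at least one) = 1 − P(none) = 1 − (1 − 0.16)^6
= 1 − 0.3512980 = 0.6487020

0.64870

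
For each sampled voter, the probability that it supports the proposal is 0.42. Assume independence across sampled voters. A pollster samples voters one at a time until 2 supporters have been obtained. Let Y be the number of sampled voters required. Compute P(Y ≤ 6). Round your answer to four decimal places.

0.7965

Finishing within 6 sampled voters ⇔ at least 2 successes in the first 6. With X ~ Binomial(6, 0.42), P(Y ≤ 6) = 1 − P(X ≤ 1).
  k=0: C(6,0)·0.42^0·0.58^6 = 0.038069
  k=1: C(6,1)·0.42^1·0.58^5 = 0.165402
1 − 0.203471 = 0.796529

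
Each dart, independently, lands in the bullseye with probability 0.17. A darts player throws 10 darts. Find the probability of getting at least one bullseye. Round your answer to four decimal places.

0.8448

P(at least one) = 1 − P(none) = 1 − (1 − 0.17)^10
= 1 − 0.155160 = 0.844840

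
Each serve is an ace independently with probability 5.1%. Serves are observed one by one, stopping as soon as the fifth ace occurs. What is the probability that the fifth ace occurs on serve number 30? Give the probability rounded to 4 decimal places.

0.0022

Y = trial on which the fifth success occurs; negative binomial, r=5, p=0.051.
P(Y=30) = C(29,4) · p^5 · (1−p)^25
= 23751 · 3.4503e-07 · 0.27018 = 0.002214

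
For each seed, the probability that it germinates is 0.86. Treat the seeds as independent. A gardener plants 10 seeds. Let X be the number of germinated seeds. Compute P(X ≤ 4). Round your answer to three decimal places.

X ~ Binomial(10, 0.86); P(X ≤ 4) = Σ C(10,k) p^k (1−p)^(10−k) over k:
  k=0: C(10,0)·0.86^0·0.14^10 = 0.00000
  k=1: C(10,1)·0.86^1·0.14^9 = 0.00000
  k=2: C(10,2)·0.86^2·0.14^8 = 0.00000
  k=3: C(10,3)·0.86^3·0.14^7 = 0.00008
  k=4: C(10,4)·0.86^4·0.14^6 = 0.00086
Total = 0.00095

0.001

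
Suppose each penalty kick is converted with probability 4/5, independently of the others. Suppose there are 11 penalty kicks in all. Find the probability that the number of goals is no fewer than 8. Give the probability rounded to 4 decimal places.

0.8389

X ~ Binomial(11, 0.80); P(X ≥ 8) = Σ C(11,k) p^k (1−p)^(11−k) over k:
  k=8: C(11,8)·0.80^8·0.20^3 = 0.221459
  k=9: C(11,9)·0.80^9·0.20^2 = 0.295279
  k=10: C(11,10)·0.80^10·0.20^1 = 0.236223
  k=11: C(11,11)·0.80^11·0.20^0 = 0.085899
Total = 0.838861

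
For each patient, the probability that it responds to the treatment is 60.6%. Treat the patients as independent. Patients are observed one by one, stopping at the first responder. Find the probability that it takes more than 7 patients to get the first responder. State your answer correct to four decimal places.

0.0015

Y = number of patients to the first success; geometric, p = 0.606.
P(Y > 7) = P(first 7 all fail) = (1−p)^7 = 0.001474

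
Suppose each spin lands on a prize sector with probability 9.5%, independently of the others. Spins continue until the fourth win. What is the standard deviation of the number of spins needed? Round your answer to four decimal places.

Y = total spins until the fourth success; negative binomial with r=4, p=0.095.
SD(Y) = √[r(1−p)/p²] = √(401.108033) = 20.027682

20.0277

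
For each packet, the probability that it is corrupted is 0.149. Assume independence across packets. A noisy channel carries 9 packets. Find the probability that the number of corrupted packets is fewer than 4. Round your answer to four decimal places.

X ~ Binomial(9, 0.149); P(X ≤ 3) = Σ C(9,k) p^k (1−p)^(9−k) over k:
  k=0: C(9,0)·0.149^0·0.851^9 = 0.234081
  k=1: C(9,1)·0.149^1·0.851^8 = 0.368863
  k=2: C(9,2)·0.149^2·0.851^7 = 0.258334
  k=3: C(9,3)·0.149^3·0.851^6 = 0.105540
Total = 0.966818

0.9668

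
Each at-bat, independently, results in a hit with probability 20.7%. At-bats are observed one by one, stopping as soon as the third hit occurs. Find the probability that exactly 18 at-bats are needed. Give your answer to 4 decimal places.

0.0372

Y = trial on which the third success occurs; negative binomial, r=3, p=0.207.
P(Y=18) = C(17,2) · p^3 · (1−p)^15
= 136 · 0.0088697 · 0.030839 = 0.037200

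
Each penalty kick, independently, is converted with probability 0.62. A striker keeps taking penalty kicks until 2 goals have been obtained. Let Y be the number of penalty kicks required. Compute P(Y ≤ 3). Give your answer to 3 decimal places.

Finishing within 3 penalty kicks ⇔ at least 2 successes in the first 3. With X ~ Binomial(3, 0.62), P(Y ≤ 3) = 1 − P(X ≤ 1).
  k=0: C(3,0)·0.62^0·0.38^3 = 0.05487
  k=1: C(3,1)·0.62^1·0.38^2 = 0.26858
1 − 0.32346 = 0.67654

0.677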